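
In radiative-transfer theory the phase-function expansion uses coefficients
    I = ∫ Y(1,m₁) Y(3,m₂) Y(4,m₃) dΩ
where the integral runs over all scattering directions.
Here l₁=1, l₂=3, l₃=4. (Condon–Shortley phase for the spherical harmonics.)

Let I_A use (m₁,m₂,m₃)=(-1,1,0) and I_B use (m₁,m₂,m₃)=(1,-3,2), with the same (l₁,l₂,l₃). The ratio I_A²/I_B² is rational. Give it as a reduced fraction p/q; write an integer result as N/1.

Shared (l₁,l₂,l₃)=(1,3,4): N and (l;000)² cancel in I_A²/I_B².
A: Δ = 0!·2!·6!/9! = 1/252; Racah Σ t=0..0: t=0:+1/96 = 1/96; ⇒ 3j(1 3 4; -1 1 0)² = 1/42, sgn +1
B: Δ = 0!·2!·6!/9! = 1/252; Racah Σ t=0..0: t=0:+1/1440 = 1/1440; ⇒ 3j(1 3 4; 1 -3 2)² = 1/252, sgn +1
I_A²/I_B² = (1/42)/(1/252) = 6/1

6/1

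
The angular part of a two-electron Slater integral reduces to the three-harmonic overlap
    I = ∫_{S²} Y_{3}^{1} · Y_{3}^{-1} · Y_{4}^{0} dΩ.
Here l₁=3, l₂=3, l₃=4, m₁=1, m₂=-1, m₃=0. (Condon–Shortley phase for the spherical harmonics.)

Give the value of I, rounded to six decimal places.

Checks pass: Σm=0; 10 even; l₃=4∈[0,6].
(2·3+1)(2·3+1)(2·4+1) = 441
Δ: 2! 4! 4! / 11! → 1/34650
sum: t=0:+1/72 t=1:−1/16 t=2:+1/72 = -5/144
3j²(3 3 4; 0 0 0) = Δ·Π!·Σ² = 2/77  (sign -1)
sum: t=0:+1/32 t=1:−1/36 t=2:+1/1152 = 5/1152
3j²(3 3 4; 1 -1 0) = Δ·Π!·Σ² = 1/1386  (sign +1)
combine: 4πI² = 441·2/77·1/1386 = 1/121
take √, sign -1: I = -0.02564498

-0.025645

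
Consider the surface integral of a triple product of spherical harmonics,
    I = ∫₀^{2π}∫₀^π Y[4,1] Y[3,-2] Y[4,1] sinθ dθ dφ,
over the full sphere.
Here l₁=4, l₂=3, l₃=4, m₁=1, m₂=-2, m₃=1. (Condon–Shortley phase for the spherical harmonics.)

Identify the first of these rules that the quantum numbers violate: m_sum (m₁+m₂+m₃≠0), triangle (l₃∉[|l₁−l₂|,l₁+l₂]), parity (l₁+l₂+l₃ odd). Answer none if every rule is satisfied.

azimuthal sum: 1 − 2 + 1 = 0  ✓
1 ≤ 4 ≤ 7 (triangle on l)  ✓
L = 4 + 3 + 4 = 11 (odd)  ✗

parity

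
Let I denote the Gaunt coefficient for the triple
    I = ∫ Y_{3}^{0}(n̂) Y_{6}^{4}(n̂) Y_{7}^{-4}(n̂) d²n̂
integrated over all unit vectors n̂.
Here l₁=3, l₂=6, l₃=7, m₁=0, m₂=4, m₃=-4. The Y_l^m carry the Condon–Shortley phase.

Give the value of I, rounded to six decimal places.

Checks pass: Σm=0; 16 even; l₃=7∈[3,9].
(2·3+1)(2·6+1)(2·7+1) = 1365
Δ: 2! 4! 10! / 17! → 1/2042040
sum: t=0:+1/207360 t=1:−1/57600 t=2:+1/207360 = -1/129600
3j²(3 6 7; 0 0 0) = Δ·Π!·Σ² = 168/12155  (sign +1)
sum: t=0:+1/43545600 t=1:−1/1451520 t=2:+1/967680 = 1/2721600
3j²(3 6 7; 0 4 -4) = Δ·Π!·Σ² = 32/7735  (sign -1)
combine: 4πI² = 1365·168/12155·32/7735 = 16128/206635
take √, sign -1: I = -0.07881037

-0.078810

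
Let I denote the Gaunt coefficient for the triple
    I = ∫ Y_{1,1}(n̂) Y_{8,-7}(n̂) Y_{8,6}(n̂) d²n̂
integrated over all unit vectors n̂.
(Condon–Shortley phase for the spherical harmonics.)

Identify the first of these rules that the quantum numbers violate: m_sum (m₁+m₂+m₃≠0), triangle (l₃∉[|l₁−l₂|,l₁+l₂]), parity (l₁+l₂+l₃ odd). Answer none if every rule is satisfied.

parity

azimuthal sum: 1 − 7 + 6 = 0  ✓
7 ≤ 8 ≤ 9 (triangle on l)  ✓
L = 1 + 8 + 8 = 17 (odd)  ✗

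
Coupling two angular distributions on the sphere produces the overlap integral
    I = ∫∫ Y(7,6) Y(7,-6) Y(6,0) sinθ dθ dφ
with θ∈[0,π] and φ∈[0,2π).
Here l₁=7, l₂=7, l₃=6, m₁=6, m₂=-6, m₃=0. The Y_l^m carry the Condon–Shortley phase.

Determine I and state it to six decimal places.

0.157447

m-sum 0 ✓  L=20 even ✓  0≤6≤14 ✓
Π(2lᵢ+1) = 15×15×13 = 2925
triangle coeff Δ(7,7,6) = 1/2444321880
Σ_t [1,7]: t=1:−1/2612736000 t=2:+1/20736000 t=3:−1/1658880 t=4:+1/746496 t=5:−1/1658880 t=6:+1/20736000 t=7:−1/2612736000 = 1/4354560
(3j)²=1000/138567 [(7 7 6; 0 0 0)], sign=+1
Σ_t [0,1]: t=0:+1/580608000 t=1:−1/2612736000 = 1/746496000
(3j)²=143/9690 [(7 7 6; 6 -6 0)], sign=+1
⇒ 4πI² = 32500/104329
I = (+1)√(32500/104329/(4π)) = 0.15744694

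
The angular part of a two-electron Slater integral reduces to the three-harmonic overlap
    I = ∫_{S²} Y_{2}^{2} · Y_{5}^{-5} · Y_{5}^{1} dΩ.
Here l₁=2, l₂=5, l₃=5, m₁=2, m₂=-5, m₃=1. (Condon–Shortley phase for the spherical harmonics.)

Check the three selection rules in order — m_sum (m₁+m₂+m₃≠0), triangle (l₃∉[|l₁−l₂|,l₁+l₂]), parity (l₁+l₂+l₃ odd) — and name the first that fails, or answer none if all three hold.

m₁+m₂+m₃ = 2 − 5 + 1 = -2  ✗
triangle: |2−5|=3 ≤ l₃=5 ≤ 2+5=7
parity: l₁+l₂+l₃ = 12 is even

m_sum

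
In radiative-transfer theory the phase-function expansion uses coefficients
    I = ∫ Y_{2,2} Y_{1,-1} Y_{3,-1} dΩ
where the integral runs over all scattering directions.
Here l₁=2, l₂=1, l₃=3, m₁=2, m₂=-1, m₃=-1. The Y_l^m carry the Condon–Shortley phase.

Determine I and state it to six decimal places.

Rules hold: Σm=0, L=6 even, 1≤3≤3.
N = 5·3·7 = 105
Δ = 0!·4!·2!/7! = 1/105
Racah Σ t=0..0: t=0:+1/4 = 1/4
⇒ 3j(2 1 3; 0 0 0)² = 3/35, sgn -1
Racah Σ t=0..0: t=0:+1/48 = 1/48
⇒ 3j(2 1 3; 2 -1 -1)² = 1/105, sgn +1
4πI² = N·(3j₀)²·(3jₘ)² = 3/35
I = -1·√(0.0857143/4π) = -0.08258890

-0.082589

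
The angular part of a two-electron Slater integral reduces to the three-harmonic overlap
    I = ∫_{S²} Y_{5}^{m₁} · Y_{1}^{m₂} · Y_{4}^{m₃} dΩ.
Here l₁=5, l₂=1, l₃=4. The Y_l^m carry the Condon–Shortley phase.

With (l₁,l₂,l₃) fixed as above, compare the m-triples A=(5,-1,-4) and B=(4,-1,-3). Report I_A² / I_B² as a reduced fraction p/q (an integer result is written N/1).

Same 5,1,4: normalisation and zero-m 3j drop out of the ratio.
A: Δ: 2! 8! 0! / 11! → 1/495; sum: t=0:+1/80640 = 1/80640; 3j²(5 1 4; 5 -1 -4) = Δ·Π!·Σ² = 1/11  (sign +1)
B: Δ: 2! 8! 0! / 11! → 1/495; sum: t=0:+1/10080 = 1/10080; 3j²(5 1 4; 4 -1 -3) = Δ·Π!·Σ² = 4/55  (sign -1)
I_A²/I_B² = (1/11)/(4/55) = 5/4

5/4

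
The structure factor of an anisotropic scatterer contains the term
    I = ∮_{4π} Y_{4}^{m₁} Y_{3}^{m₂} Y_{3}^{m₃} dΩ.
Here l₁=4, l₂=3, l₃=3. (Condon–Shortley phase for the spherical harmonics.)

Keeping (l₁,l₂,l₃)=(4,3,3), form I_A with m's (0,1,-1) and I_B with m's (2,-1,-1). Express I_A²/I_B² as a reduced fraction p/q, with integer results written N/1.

1/40

Same 4,3,3: normalisation and zero-m 3j drop out of the ratio.
A: Δ: 4! 4! 2! / 11! → 1/34650; sum: t=2:+1/32 t=3:−1/36 t=4:+1/1152 = 5/1152; 3j²(4 3 3; 0 1 -1) = Δ·Π!·Σ² = 1/1386  (sign +1)
B: Δ: 4! 4! 2! / 11! → 1/34650; sum: t=0:+1/192 t=1:−1/36 t=2:+1/192 = -5/288; 3j²(4 3 3; 2 -1 -1) = Δ·Π!·Σ² = 20/693  (sign -1)
I_A²/I_B² = (1/1386)/(20/693) = 1/40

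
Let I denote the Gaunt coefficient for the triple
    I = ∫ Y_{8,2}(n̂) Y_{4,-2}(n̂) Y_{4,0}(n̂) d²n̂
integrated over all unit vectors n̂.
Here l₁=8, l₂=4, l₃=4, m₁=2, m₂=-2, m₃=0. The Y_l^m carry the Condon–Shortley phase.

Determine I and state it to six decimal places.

0.187970

Checks pass: Σm=0; 16 even; l₃=4∈[4,12].
(2·8+1)(2·4+1)(2·4+1) = 1377
Δ: 8! 8! 0! / 17! → 1/218790
sum: t=4:+1/331776 = 1/331776
3j²(8 4 4; 0 0 0) = Δ·Π!·Σ² = 490/21879  (sign +1)
sum: t=2:+1/829440 = 1/829440
3j²(8 4 4; 2 -2 0) = Δ·Π!·Σ² = 35/2431  (sign +1)
combine: 4πI² = 1377·490/21879·35/2431 = 154350/347633
take √, sign +1: I = 0.18796972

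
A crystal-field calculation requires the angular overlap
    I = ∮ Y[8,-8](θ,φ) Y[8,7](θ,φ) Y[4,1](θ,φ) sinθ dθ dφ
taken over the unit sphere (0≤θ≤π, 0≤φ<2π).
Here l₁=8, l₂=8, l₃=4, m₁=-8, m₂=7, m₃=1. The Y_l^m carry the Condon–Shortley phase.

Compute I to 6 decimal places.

-0.199195

Rules hold: Σm=0, L=20 even, 0≤4≤16.
N = 17·17·9 = 2601
Δ = 12!·4!·4!/21! = 1/185175900
Racah Σ t=4..8: t=4:+1/557383680 t=5:−1/21772800 t=6:+1/8294400 t=7:−1/21772800 t=8:+1/557383680 = 1/30965760
⇒ 3j(8 8 4; 0 0 0)² = 36/4199, sgn +1
Racah Σ t=12..12: t=12:+1/68976230400 = 1/68976230400
⇒ 3j(8 8 4; -8 7 1)² = 65/2907, sgn -1
4πI² = N·(3j₀)²·(3jₘ)² = 180/361
I = -1·√(0.498615/4π) = -0.19919467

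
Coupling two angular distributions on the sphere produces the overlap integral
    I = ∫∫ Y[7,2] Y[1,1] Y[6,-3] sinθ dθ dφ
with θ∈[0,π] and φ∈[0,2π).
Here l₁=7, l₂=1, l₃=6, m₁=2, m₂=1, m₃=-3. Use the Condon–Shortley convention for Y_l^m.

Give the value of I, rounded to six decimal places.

Checks pass: Σm=0; 14 even; l₃=6∈[6,8].
(2·7+1)(2·1+1)(2·6+1) = 585
Δ: 2! 12! 0! / 15! → 1/1365
sum: t=1:−1/518400 = -1/518400
3j²(7 1 6; 0 0 0) = Δ·Π!·Σ² = 7/195  (sign -1)
sum: t=2:+1/4354560 = 1/4354560
3j²(7 1 6; 2 1 -3) = Δ·Π!·Σ² = 2/273  (sign -1)
combine: 4πI² = 585·7/195·2/273 = 2/13
take √, sign +1: I = 0.11064668

0.110647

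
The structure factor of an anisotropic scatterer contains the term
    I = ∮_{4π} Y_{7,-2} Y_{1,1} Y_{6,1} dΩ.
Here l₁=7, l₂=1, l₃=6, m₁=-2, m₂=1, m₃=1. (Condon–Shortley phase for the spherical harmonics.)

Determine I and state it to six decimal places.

0.209937

Rules hold: Σm=0, L=14 even, 6≤6≤8.
N = 15·3·13 = 585
Δ = 2!·12!·0!/15! = 1/1365
Racah Σ t=1..1: t=1:−1/518400 = -1/518400
⇒ 3j(7 1 6; 0 0 0)² = 7/195, sgn -1
Racah Σ t=2..2: t=2:+1/1209600 = 1/1209600
⇒ 3j(7 1 6; -2 1 1)² = 12/455, sgn -1
4πI² = N·(3j₀)²·(3jₘ)² = 36/65
I = +1·√(0.553846/4π) = 0.20993732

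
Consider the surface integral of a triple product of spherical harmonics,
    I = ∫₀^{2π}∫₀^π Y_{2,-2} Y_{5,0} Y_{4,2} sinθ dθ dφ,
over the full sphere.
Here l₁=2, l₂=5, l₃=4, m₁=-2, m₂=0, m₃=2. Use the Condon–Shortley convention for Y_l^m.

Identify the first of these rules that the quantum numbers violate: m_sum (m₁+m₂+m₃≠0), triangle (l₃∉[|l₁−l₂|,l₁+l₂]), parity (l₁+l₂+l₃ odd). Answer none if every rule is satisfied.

azimuthal sum: -2 + 0 + 2 = 0  ✓
3 ≤ 4 ≤ 7 (triangle on l)  ✓
L = 2 + 5 + 4 = 11 (odd)  ✗

parity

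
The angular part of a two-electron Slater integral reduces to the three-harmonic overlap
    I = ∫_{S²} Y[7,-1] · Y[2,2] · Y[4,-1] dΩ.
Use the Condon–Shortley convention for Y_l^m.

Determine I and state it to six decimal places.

0.000000

l₃=4 ∉ [5,9] — triangle fails ⇒ I = 0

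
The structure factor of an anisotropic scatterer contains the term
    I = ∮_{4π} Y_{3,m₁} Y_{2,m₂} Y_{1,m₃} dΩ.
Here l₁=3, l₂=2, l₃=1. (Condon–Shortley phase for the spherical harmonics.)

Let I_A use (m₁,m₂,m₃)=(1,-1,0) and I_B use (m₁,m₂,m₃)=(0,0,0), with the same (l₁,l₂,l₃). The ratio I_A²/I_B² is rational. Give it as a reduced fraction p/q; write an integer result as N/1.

8/9

Same 3,2,1: normalisation and zero-m 3j drop out of the ratio.
A: Δ: 4! 2! 0! / 7! → 1/105; sum: t=1:−1/6 = -1/6; 3j²(3 2 1; 1 -1 0) = Δ·Π!·Σ² = 8/105  (sign +1)
B: Δ: 4! 2! 0! / 7! → 1/105; sum: t=2:+1/4 = 1/4; 3j²(3 2 1; 0 0 0) = Δ·Π!·Σ² = 3/35  (sign -1)
I_A²/I_B² = (8/105)/(3/35) = 8/9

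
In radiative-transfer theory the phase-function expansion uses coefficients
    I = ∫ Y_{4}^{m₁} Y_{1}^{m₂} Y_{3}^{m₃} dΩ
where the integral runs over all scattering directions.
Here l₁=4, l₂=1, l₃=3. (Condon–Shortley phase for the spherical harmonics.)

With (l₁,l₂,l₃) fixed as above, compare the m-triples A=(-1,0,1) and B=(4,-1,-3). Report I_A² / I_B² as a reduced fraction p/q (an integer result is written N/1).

Same 4,1,3: normalisation and zero-m 3j drop out of the ratio.
A: Δ: 2! 6! 0! / 9! → 1/252; sum: t=1:−1/48 = -1/48; 3j²(4 1 3; -1 0 1) = Δ·Π!·Σ² = 5/84  (sign -1)
B: Δ: 2! 6! 0! / 9! → 1/252; sum: t=0:+1/1440 = 1/1440; 3j²(4 1 3; 4 -1 -3) = Δ·Π!·Σ² = 1/9  (sign +1)
I_A²/I_B² = (5/84)/(1/9) = 15/28

15/28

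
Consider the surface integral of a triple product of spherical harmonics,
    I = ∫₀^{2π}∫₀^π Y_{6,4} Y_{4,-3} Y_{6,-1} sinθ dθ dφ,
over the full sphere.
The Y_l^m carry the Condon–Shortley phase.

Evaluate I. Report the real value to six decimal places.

-0.154578

Checks pass: Σm=0; 16 even; l₃=6∈[2,10].
(2·6+1)(2·4+1)(2·6+1) = 1521
Δ: 4! 8! 4! / 17! → 1/15315300
sum: t=0:+1/829440 t=1:−1/25920 t=2:+1/9216 t=3:−1/25920 t=4:+1/829440 = 7/207360
3j²(6 4 6; 0 0 0) = Δ·Π!·Σ² = 28/2431  (sign +1)
sum: t=0:+1/207360 t=1:−1/725760 = 1/290304
3j²(6 4 6; 4 -3 -1) = Δ·Π!·Σ² = 125/7293  (sign -1)
combine: 4πI² = 1521·28/2431·125/7293 = 10500/34969
take √, sign -1: I = -0.15457815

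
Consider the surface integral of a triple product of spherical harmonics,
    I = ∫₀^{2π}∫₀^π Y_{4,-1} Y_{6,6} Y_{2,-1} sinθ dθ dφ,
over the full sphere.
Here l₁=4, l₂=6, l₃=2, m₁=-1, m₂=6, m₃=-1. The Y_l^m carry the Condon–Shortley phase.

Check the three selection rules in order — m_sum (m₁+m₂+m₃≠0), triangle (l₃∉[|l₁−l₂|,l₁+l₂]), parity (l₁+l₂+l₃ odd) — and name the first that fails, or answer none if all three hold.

m₁+m₂+m₃ = -1 + 6 − 1 = 4  ✗
triangle: |4−6|=2 ≤ l₃=2 ≤ 4+6=10
parity: l₁+l₂+l₃ = 12 is even

m_sum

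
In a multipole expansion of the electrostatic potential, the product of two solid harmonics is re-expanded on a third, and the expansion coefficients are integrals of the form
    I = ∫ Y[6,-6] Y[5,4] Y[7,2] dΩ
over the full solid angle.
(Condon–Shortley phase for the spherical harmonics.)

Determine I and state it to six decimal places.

Rules hold: Σm=0, L=18 even, 1≤7≤11.
N = 13·11·15 = 2145
Δ = 4!·8!·6!/19! = 1/174594420
Racah Σ t=0..4: t=0:+1/4147200 t=1:−1/207360 t=2:+1/82944 t=3:−1/207360 t=4:+1/4147200 = 1/345600
⇒ 3j(6 5 7; 0 0 0)² = 420/46189, sgn -1
Racah Σ t=4..4: t=4:+1/116121600 = 1/116121600
⇒ 3j(6 5 7; -6 4 2)² = 27/8398, sgn -1
4πI² = N·(3j₀)²·(3jₘ)² = 85050/1356277
I = +1·√(0.0627084/4π) = 0.07064119

0.070641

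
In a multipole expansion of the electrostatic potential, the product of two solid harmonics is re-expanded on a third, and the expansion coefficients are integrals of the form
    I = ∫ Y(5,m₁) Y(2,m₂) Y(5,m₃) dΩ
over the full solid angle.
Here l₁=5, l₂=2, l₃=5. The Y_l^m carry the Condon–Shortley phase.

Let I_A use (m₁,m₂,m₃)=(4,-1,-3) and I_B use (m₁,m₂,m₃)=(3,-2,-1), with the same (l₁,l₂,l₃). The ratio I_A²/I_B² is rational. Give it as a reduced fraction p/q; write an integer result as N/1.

Same 5,2,5: normalisation and zero-m 3j drop out of the ratio.
A: Δ: 2! 8! 2! / 13! → 1/38610; sum: t=0:+1/10080 t=1:−1/80640 = 1/11520; 3j²(5 2 5; 4 -1 -3) = Δ·Π!·Σ² = 49/1430  (sign +1)
B: Δ: 2! 8! 2! / 13! → 1/38610; sum: t=0:+1/5760 = 1/5760; 3j²(5 2 5; 3 -2 -1) = Δ·Π!·Σ² = 56/2145  (sign +1)
I_A²/I_B² = (49/1430)/(56/2145) = 21/16

21/16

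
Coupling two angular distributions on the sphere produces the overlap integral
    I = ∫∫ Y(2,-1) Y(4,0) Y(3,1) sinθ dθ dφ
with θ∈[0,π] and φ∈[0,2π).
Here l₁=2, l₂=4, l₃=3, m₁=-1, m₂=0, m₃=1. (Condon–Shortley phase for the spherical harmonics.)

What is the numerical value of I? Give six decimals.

Σlᵢ=9 odd — θ-integrand is odd under cosθ→−cosθ; I=0

0.000000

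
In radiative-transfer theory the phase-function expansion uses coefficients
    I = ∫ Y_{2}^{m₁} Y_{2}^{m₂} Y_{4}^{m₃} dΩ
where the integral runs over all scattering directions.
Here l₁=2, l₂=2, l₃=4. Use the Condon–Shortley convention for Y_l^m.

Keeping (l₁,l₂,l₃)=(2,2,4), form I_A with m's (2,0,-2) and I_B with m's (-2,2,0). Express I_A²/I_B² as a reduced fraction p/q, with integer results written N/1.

Shared (l₁,l₂,l₃)=(2,2,4): N and (l;000)² cancel in I_A²/I_B².
A: Δ = 0!·4!·4!/9! = 1/630; Racah Σ t=0..0: t=0:+1/96 = 1/96; ⇒ 3j(2 2 4; 2 0 -2)² = 1/42, sgn +1
B: Δ = 0!·4!·4!/9! = 1/630; Racah Σ t=0..0: t=0:+1/576 = 1/576; ⇒ 3j(2 2 4; -2 2 0)² = 1/630, sgn +1
I_A²/I_B² = (1/42)/(1/630) = 15/1

15/1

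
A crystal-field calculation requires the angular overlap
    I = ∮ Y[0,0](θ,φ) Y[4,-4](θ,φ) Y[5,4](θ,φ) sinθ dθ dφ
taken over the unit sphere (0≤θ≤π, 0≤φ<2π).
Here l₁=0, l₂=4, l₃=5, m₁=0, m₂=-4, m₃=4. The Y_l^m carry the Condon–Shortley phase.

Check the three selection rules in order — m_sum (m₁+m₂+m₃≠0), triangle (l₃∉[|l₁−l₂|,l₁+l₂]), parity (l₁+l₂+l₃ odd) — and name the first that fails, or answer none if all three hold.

azimuthal sum: 0 − 4 + 4 = 0  ✓
4 ≤ 5 ≤ 4 (triangle on l)  ✗
L = 0 + 4 + 5 = 9 (odd)

triangle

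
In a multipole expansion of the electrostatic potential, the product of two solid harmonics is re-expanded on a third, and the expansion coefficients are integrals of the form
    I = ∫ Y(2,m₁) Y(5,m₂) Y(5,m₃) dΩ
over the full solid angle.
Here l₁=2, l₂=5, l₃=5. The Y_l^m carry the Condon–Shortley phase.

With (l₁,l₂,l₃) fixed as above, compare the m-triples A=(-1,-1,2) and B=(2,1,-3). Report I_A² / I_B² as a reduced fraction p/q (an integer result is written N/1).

3/8

Shared (l₁,l₂,l₃)=(2,5,5): N and (l;000)² cancel in I_A²/I_B².
A: Δ = 2!·2!·8!/13! = 1/38610; Racah Σ t=1..2: t=1:−1/1440 t=2:+1/2880 = -1/2880; ⇒ 3j(2 5 5; -1 -1 2)² = 7/715, sgn +1
B: Δ = 2!·2!·8!/13! = 1/38610; Racah Σ t=0..0: t=0:+1/5760 = 1/5760; ⇒ 3j(2 5 5; 2 1 -3)² = 56/2145, sgn +1
I_A²/I_B² = (7/715)/(56/2145) = 3/8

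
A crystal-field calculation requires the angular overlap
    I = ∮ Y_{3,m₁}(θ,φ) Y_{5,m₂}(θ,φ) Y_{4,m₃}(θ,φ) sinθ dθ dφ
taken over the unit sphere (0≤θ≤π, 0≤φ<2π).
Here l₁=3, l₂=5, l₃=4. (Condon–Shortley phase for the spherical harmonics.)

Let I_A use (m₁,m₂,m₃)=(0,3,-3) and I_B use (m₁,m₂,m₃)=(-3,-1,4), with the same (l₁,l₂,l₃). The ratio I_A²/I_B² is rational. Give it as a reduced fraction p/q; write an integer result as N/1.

Shared (l₁,l₂,l₃)=(3,5,4): N and (l;000)² cancel in I_A²/I_B².
A: Δ = 4!·2!·6!/13! = 1/180180; Racah Σ t=2..3: t=2:+1/2880 t=3:−1/1440 = -1/2880; ⇒ 3j(3 5 4; 0 3 -3)² = 7/715, sgn +1
B: Δ = 4!·2!·6!/13! = 1/180180; Racah Σ t=4..4: t=4:+1/34560 = 1/34560; ⇒ 3j(3 5 4; -3 -1 4)² = 1/429, sgn +1
I_A²/I_B² = (7/715)/(1/429) = 21/5

21/5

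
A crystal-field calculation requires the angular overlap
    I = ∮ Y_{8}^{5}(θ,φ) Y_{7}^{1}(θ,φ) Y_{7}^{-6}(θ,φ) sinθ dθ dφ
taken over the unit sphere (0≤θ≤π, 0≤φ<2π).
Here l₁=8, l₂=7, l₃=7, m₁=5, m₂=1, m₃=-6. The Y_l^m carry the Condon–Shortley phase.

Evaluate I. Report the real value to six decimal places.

-0.071746

Rules hold: Σm=0, L=22 even, 1≤7≤15.
N = 17·15·15 = 3825
Δ = 8!·8!·6!/23! = 1/22086194130
Racah Σ t=1..7: t=1:−1/18289152000 t=2:+1/248832000 t=3:−1/24883200 t=4:+1/11943936 t=5:−1/24883200 t=6:+1/248832000 t=7:−1/18289152000 = 11/975421440
⇒ 3j(8 7 7; 0 0 0)² = 1750/289731, sgn -1
Racah Σ t=2..3: t=2:+1/5225472000 t=3:−1/3483648000 = -1/10450944000
⇒ 3j(8 7 7; 5 1 -6)² = 104/37145, sgn +1
4πI² = N·(3j₀)²·(3jₘ)² = 210000/3246473
I = -1·√(0.0646856/4π) = -0.07174619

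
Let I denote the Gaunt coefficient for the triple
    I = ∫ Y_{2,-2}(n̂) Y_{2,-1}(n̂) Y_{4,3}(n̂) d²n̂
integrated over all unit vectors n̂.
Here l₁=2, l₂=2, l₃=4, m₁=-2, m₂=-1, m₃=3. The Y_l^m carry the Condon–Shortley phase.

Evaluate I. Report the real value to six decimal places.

-0.238414

m-sum 0 ✓  L=8 even ✓  0≤4≤4 ✓
Π(2lᵢ+1) = 5×5×9 = 225
triangle coeff Δ(2,2,4) = 1/630
Σ_t [0,0]: t=0:+1/16 = 1/16
(3j)²=2/35 [(2 2 4; 0 0 0)], sign=+1
Σ_t [0,0]: t=0:+1/144 = 1/144
(3j)²=1/18 [(2 2 4; -2 -1 3)], sign=-1
⇒ 4πI² = 5/7
I = (-1)√(5/7/(4π)) = -0.23841361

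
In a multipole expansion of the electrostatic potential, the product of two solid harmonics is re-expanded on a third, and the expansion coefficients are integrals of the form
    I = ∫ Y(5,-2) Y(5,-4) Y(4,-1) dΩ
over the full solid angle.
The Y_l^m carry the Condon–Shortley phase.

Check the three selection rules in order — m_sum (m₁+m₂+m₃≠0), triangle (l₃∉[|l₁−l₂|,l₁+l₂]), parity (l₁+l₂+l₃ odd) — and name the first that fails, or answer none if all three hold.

m₁+m₂+m₃ = -2 − 4 − 1 = -7  ✗
triangle: |5−5|=0 ≤ l₃=4 ≤ 5+5=10
parity: l₁+l₂+l₃ = 14 is even

m_sum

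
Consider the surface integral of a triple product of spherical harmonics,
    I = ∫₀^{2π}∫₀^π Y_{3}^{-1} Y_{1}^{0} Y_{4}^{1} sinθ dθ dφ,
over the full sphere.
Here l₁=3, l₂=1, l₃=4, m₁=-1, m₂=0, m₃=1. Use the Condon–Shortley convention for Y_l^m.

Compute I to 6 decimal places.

m-sum 0 ✓  L=8 even ✓  2≤4≤4 ✓
Π(2lᵢ+1) = 7×3×9 = 189
triangle coeff Δ(3,1,4) = 1/252
Σ_t [0,0]: t=0:+1/36 = 1/36
(3j)²=4/63 [(3 1 4; 0 0 0)], sign=+1
Σ_t [0,0]: t=0:+1/48 = 1/48
(3j)²=5/84 [(3 1 4; -1 0 1)], sign=-1
⇒ 4πI² = 5/7
I = (-1)√(5/7/(4π)) = -0.23841361

-0.238414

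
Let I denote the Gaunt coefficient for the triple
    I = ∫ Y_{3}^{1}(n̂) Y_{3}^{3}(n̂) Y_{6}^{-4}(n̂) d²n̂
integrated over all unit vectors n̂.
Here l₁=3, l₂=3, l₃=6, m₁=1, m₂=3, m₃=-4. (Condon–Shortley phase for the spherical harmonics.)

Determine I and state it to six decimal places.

0.171787

Rules hold: Σm=0, L=12 even, 0≤6≤6.
N = 7·7·13 = 637
Δ = 0!·6!·6!/13! = 1/12012
Racah Σ t=0..0: t=0:+1/1296 = 1/1296
⇒ 3j(3 3 6; 0 0 0)² = 100/3003, sgn +1
Racah Σ t=0..0: t=0:+1/34560 = 1/34560
⇒ 3j(3 3 6; 1 3 -4)² = 5/286, sgn +1
4πI² = N·(3j₀)²·(3jₘ)² = 1750/4719
I = +1·√(0.370841/4π) = 0.17178653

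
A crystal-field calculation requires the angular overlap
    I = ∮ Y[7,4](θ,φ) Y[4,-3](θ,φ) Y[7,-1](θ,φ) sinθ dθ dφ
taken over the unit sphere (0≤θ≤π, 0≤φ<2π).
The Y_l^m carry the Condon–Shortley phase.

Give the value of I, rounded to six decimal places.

-0.140104

m-sum 0 ✓  L=18 even ✓  3≤7≤11 ✓
Π(2lᵢ+1) = 15×9×15 = 2025
triangle coeff Δ(7,4,7) = 1/58198140
Σ_t [0,4]: t=0:+1/17418240 t=1:−1/622080 t=2:+1/230400 t=3:−1/622080 t=4:+1/17418240 = 1/806400
(3j)²=2268/230945 [(7 4 7; 0 0 0)], sign=-1
Σ_t [0,1]: t=0:+1/4354560 t=1:−1/11612160 = 1/6967296
(3j)²=625/50388 [(7 4 7; 4 -3 -1)], sign=+1
⇒ 4πI² = 47840625/193947611
I = (-1)√(47840625/193947611/(4π)) = -0.14010424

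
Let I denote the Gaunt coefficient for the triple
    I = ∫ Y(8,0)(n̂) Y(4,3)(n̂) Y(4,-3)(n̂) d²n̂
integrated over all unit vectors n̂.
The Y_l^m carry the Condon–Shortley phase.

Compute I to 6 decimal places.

Checks pass: Σm=0; 16 even; l₃=4∈[4,12].
(2·8+1)(2·4+1)(2·4+1) = 1377
Δ: 8! 8! 0! / 17! → 1/218790
sum: t=4:+1/331776 = 1/331776
3j²(8 4 4; 0 0 0) = Δ·Π!·Σ² = 490/21879  (sign +1)
sum: t=7:−1/25401600 = -1/25401600
3j²(8 4 4; 0 3 -3) = Δ·Π!·Σ² = 32/109395  (sign +1)
combine: 4πI² = 1377·490/21879·32/109395 = 3136/347633
take √, sign +1: I = 0.02679308

0.026793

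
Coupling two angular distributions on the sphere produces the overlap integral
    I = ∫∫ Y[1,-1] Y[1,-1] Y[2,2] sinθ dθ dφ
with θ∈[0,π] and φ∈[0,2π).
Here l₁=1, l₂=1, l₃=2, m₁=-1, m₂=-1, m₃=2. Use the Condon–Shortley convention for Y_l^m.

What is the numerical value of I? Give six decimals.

0.309019

Rules hold: Σm=0, L=4 even, 0≤2≤2.
N = 3·3·5 = 45
Δ = 0!·2!·2!/5! = 1/30
Racah Σ t=0..0: t=0:+1/1 = 1/1
⇒ 3j(1 1 2; 0 0 0)² = 2/15, sgn +1
Racah Σ t=0..0: t=0:+1/4 = 1/4
⇒ 3j(1 1 2; -1 -1 2)² = 1/5, sgn +1
4πI² = N·(3j₀)²·(3jₘ)² = 6/5
I = +1·√(1.2/4π) = 0.30901936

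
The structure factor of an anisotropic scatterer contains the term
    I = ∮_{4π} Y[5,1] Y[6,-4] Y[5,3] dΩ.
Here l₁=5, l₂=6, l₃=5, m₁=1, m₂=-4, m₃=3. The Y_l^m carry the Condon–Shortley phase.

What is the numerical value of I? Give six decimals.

-0.069086

m-sum 0 ✓  L=16 even ✓  1≤5≤11 ✓
Π(2lᵢ+1) = 11×13×11 = 1573
triangle coeff Δ(5,6,5) = 1/28588560
Σ_t [1,5]: t=1:−1/345600 t=2:+1/13824 t=3:−1/5184 t=4:+1/13824 t=5:−1/345600 = -7/129600
(3j)²=80/7293 [(5 6 5; 0 0 0)], sign=+1
Σ_t [0,2]: t=0:+1/829440 t=1:−1/86400 t=2:+1/138240 = -13/4147200
(3j)²=13/3740 [(5 6 5; 1 -4 3)], sign=-1
⇒ 4πI² = 52/867
I = (-1)√(52/867/(4π)) = -0.06908555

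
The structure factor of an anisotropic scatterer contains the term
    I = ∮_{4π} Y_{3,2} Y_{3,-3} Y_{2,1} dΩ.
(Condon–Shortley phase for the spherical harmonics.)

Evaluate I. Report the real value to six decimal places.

Checks pass: Σm=0; 8 even; l₃=2∈[0,6].
(2·3+1)(2·3+1)(2·2+1) = 245
Δ: 4! 2! 2! / 9! → 1/3780
sum: t=1:−1/24 t=2:+1/4 t=3:−1/24 = 1/6
3j²(3 3 2; 0 0 0) = Δ·Π!·Σ² = 4/105  (sign +1)
sum: t=0:+1/48 = 1/48
3j²(3 3 2; 2 -3 1) = Δ·Π!·Σ² = 5/84  (sign -1)
combine: 4πI² = 245·4/105·5/84 = 5/9
take √, sign -1: I = -0.21026104

-0.210261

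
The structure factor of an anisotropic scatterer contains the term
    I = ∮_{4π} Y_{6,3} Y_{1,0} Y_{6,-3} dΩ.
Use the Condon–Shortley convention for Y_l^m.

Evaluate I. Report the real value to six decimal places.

0.000000

l₁+l₂+l₃=13 is odd: 3j(l;000)=0 ⇒ I=0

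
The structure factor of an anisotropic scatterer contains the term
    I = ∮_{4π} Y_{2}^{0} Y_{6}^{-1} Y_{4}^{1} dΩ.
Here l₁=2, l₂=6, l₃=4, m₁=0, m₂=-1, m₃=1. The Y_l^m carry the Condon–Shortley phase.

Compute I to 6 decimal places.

-0.230476

m-sum 0 ✓  L=12 even ✓  4≤4≤8 ✓
Π(2lᵢ+1) = 5×13×9 = 585
triangle coeff Δ(2,6,4) = 1/6435
Σ_t [2,2]: t=2:+1/2304 = 1/2304
(3j)²=5/143 [(2 6 4; 0 0 0)], sign=+1
Σ_t [2,2]: t=2:+1/2880 = 1/2880
(3j)²=14/429 [(2 6 4; 0 -1 1)], sign=-1
⇒ 4πI² = 1050/1573
I = (-1)√(1050/1573/(4π)) = -0.23047581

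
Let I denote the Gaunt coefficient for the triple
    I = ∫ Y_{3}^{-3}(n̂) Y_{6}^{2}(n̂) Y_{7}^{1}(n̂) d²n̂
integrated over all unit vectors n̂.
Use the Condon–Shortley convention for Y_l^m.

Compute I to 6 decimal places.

0.147021

Checks pass: Σm=0; 16 even; l₃=7∈[3,9].
(2·3+1)(2·6+1)(2·7+1) = 1365
Δ: 2! 4! 10! / 17! → 1/2042040
sum: t=0:+1/207360 t=1:−1/57600 t=2:+1/207360 = -1/129600
3j²(3 6 7; 0 0 0) = Δ·Π!·Σ² = 168/12155  (sign +1)
sum: t=2:+1/829440 = 1/829440
3j²(3 6 7; -3 2 1) = Δ·Π!·Σ² = 35/2431  (sign +1)
combine: 4πI² = 1365·168/12155·35/2431 = 123480/454597
take √, sign +1: I = 0.14702124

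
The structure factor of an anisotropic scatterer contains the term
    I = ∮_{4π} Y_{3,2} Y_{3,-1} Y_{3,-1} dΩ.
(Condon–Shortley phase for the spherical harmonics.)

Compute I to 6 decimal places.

0.000000

Σlᵢ=9 odd — θ-integrand is odd under cosθ→−cosθ; I=0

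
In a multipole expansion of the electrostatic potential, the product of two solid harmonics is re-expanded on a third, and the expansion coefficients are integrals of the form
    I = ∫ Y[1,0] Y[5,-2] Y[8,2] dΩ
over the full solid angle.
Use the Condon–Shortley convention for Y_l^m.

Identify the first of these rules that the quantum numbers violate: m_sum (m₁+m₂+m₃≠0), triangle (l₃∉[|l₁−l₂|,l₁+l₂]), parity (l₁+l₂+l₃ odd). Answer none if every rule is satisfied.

triangle

m₁+m₂+m₃ = 0 − 2 + 2 = 0  ✓
triangle: |1−5|=4 ≤ l₃=8 ≤ 1+5=6  ✗
parity: l₁+l₂+l₃ = 14 is even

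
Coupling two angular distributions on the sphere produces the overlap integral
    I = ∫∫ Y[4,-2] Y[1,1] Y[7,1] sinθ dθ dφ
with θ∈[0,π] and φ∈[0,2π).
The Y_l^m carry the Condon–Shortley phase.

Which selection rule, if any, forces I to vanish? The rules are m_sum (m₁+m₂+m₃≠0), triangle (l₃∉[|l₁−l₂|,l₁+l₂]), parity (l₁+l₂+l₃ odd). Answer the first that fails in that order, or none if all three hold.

Σmᵢ = 0  ✓
l₃∈[|l₁−l₂|,l₁+l₂]=[3,5], have l₃=7  ✗
Σlᵢ = 12 ⇒ even

triangle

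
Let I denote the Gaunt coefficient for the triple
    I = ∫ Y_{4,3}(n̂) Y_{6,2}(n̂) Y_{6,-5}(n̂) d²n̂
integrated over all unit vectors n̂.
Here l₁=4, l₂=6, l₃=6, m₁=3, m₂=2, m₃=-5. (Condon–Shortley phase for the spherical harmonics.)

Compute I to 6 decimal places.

Rules hold: Σm=0, L=16 even, 2≤6≤10.
N = 9·13·13 = 1521
Δ = 4!·4!·8!/17! = 1/15315300
Racah Σ t=0..4: t=0:+1/829440 t=1:−1/25920 t=2:+1/9216 t=3:−1/25920 t=4:+1/829440 = 7/207360
⇒ 3j(4 6 6; 0 0 0)² = 28/2431, sgn +1
Racah Σ t=0..1: t=0:+1/5806080 t=1:−1/725760 = -1/829440
⇒ 3j(4 6 6; 3 2 -5)² = 49/2652, sgn +1
4πI² = N·(3j₀)²·(3jₘ)² = 1029/3179
I = +1·√(0.323687/4π) = 0.16049352

0.160494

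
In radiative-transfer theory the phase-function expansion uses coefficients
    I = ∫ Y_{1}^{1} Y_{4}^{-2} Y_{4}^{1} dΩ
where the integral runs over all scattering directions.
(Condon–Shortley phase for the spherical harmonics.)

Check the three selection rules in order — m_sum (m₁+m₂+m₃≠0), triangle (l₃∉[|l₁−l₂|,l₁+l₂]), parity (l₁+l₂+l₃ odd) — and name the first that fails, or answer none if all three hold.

m₁+m₂+m₃ = 1 − 2 + 1 = 0  ✓
triangle: |1−4|=3 ≤ l₃=4 ≤ 1+4=5  ✓
parity: l₁+l₂+l₃ = 9 is odd  ✗

parity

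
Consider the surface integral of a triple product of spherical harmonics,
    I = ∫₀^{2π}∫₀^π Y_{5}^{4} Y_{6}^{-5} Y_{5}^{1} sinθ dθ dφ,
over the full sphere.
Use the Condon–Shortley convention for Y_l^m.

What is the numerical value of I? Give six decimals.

m-sum 0 ✓  L=16 even ✓  1≤5≤11 ✓
Π(2lᵢ+1) = 11×13×11 = 1573
triangle coeff Δ(5,6,5) = 1/28588560
Σ_t [1,5]: t=1:−1/345600 t=2:+1/13824 t=3:−1/5184 t=4:+1/13824 t=5:−1/345600 = -7/129600
(3j)²=80/7293 [(5 6 5; 0 0 0)], sign=+1
Σ_t [0,1]: t=0:+1/518400 t=1:−1/2073600 = 1/691200
(3j)²=81/4420 [(5 6 5; 4 -5 1)], sign=+1
⇒ 4πI² = 1188/3757
I = (+1)√(1188/3757/(4π)) = 0.15862904

0.158629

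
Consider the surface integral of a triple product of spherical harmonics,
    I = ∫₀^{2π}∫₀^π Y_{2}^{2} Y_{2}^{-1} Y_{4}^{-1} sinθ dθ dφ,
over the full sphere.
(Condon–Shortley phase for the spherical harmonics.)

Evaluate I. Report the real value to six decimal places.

-0.090112

Checks pass: Σm=0; 8 even; l₃=4∈[0,4].
(2·2+1)(2·2+1)(2·4+1) = 225
Δ: 0! 4! 4! / 9! → 1/630
sum: t=0:+1/16 = 1/16
3j²(2 2 4; 0 0 0) = Δ·Π!·Σ² = 2/35  (sign +1)
sum: t=0:+1/144 = 1/144
3j²(2 2 4; 2 -1 -1) = Δ·Π!·Σ² = 1/126  (sign -1)
combine: 4πI² = 225·2/35·1/126 = 5/49
take √, sign -1: I = -0.09011188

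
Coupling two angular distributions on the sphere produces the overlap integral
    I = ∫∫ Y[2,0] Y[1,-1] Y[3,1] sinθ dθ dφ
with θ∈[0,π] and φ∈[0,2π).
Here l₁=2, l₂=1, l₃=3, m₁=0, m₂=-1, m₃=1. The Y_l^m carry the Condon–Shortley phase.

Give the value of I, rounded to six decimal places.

Rules hold: Σm=0, L=6 even, 1≤3≤3.
N = 5·3·7 = 105
Δ = 0!·4!·2!/7! = 1/105
Racah Σ t=0..0: t=0:+1/4 = 1/4
⇒ 3j(2 1 3; 0 0 0)² = 3/35, sgn -1
Racah Σ t=0..0: t=0:+1/8 = 1/8
⇒ 3j(2 1 3; 0 -1 1)² = 2/35, sgn +1
4πI² = N·(3j₀)²·(3jₘ)² = 18/35
I = -1·√(0.514286/4π) = -0.20230066

-0.202301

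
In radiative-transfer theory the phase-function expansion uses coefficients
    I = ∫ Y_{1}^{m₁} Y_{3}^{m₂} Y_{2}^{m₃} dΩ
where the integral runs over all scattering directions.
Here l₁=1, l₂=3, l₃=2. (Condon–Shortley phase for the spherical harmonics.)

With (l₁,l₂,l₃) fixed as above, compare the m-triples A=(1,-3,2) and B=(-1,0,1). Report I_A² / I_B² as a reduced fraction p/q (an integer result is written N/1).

l's match ⇒ only the (l;m) 3-j factors differ between A and B.
A: triangle coeff Δ(1,3,2) = 1/105; Σ_t [0,0]: t=0:+1/48 = 1/48; (3j)²=1/7 [(1 3 2; 1 -3 2)], sign=+1
B: triangle coeff Δ(1,3,2) = 1/105; Σ_t [2,2]: t=2:+1/12 = 1/12; (3j)²=1/35 [(1 3 2; -1 0 1)], sign=-1
I_A²/I_B² = (1/7)/(1/35) = 5/1

5/1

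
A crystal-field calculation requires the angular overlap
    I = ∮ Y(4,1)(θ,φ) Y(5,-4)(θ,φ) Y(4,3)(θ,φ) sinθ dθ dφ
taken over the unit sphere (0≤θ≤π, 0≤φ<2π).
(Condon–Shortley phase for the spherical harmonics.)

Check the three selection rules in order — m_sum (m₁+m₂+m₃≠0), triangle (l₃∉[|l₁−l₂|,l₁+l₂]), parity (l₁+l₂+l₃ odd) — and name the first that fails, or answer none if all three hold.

parity

Σmᵢ = 0  ✓
l₃∈[|l₁−l₂|,l₁+l₂]=[1,9], have l₃=4  ✓
Σlᵢ = 13 ⇒ odd  ✗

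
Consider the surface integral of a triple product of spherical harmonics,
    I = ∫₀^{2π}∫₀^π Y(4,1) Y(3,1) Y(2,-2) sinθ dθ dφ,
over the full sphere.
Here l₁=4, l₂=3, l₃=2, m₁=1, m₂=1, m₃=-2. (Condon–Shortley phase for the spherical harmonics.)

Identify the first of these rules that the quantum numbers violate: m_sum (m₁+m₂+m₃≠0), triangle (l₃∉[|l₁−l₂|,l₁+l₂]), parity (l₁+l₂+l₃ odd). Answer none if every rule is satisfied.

m₁+m₂+m₃ = 1 + 1 − 2 = 0  ✓
triangle: |4−3|=1 ≤ l₃=2 ≤ 4+3=7  ✓
parity: l₁+l₂+l₃ = 9 is odd  ✗

parity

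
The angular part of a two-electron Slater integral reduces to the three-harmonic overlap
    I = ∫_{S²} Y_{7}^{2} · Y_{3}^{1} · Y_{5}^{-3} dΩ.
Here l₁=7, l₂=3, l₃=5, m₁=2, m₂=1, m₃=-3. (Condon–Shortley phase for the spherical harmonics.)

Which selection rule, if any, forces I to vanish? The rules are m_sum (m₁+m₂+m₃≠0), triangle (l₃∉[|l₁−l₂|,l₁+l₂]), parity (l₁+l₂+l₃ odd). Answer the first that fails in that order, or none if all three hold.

parity

azimuthal sum: 2 + 1 − 3 = 0  ✓
4 ≤ 5 ≤ 10 (triangle on l)  ✓
L = 7 + 3 + 5 = 15 (odd)  ✗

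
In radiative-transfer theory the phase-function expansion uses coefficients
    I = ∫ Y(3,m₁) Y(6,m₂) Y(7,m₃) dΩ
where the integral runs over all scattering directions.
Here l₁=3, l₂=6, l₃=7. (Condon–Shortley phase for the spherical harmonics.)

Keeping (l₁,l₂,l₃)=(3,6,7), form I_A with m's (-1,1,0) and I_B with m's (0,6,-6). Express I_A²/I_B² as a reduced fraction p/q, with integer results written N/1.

Same 3,6,7: normalisation and zero-m 3j drop out of the ratio.
A: Δ: 2! 4! 10! / 17! → 1/2042040; sum: t=0:+1/1451520 t=1:−1/103680 t=2:+1/115200 = -1/3628800; 3j²(3 6 7; -1 1 0) = Δ·Π!·Σ² = 1/36465  (sign +1)
B: Δ: 2! 4! 10! / 17! → 1/2042040; sum: t=2:+1/43545600 = 1/43545600; 3j²(3 6 7; 0 6 -6) = Δ·Π!·Σ² = 33/1190  (sign -1)
I_A²/I_B² = (1/36465)/(33/1190) = 14/14157

14/14157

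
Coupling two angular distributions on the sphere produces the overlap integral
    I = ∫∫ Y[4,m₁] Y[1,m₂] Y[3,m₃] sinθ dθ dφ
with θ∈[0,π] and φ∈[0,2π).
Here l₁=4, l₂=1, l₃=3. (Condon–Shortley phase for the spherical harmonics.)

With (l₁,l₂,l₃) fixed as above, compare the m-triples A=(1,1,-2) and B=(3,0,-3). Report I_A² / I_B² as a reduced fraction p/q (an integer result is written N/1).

Same 4,1,3: normalisation and zero-m 3j drop out of the ratio.
A: Δ: 2! 6! 0! / 9! → 1/252; sum: t=2:+1/240 = 1/240; 3j²(4 1 3; 1 1 -2) = Δ·Π!·Σ² = 1/84  (sign -1)
B: Δ: 2! 6! 0! / 9! → 1/252; sum: t=1:−1/720 = -1/720; 3j²(4 1 3; 3 0 -3) = Δ·Π!·Σ² = 1/36  (sign -1)
I_A²/I_B² = (1/84)/(1/36) = 3/7

3/7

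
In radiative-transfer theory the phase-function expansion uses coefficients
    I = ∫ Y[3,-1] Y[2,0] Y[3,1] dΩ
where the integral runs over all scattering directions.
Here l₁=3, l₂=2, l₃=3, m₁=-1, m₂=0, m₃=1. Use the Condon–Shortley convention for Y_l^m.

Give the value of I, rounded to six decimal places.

m-sum 0 ✓  L=8 even ✓  1≤3≤5 ✓
Π(2lᵢ+1) = 7×5×7 = 245
triangle coeff Δ(3,2,3) = 1/3780
Σ_t [0,2]: t=0:+1/24 t=1:−1/4 t=2:+1/24 = -1/6
(3j)²=4/105 [(3 2 3; 0 0 0)], sign=+1
Σ_t [0,2]: t=0:+1/96 t=1:−1/6 t=2:+1/16 = -3/32
(3j)²=3/140 [(3 2 3; -1 0 1)], sign=-1
⇒ 4πI² = 1/5
I = (-1)√(1/5/(4π)) = -0.12615663

-0.126157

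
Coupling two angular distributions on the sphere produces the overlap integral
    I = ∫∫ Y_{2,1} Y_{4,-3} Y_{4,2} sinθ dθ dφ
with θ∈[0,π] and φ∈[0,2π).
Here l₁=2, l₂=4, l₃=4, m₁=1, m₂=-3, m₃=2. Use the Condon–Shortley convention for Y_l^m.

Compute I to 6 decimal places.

-0.187702

m-sum 0 ✓  L=10 even ✓  2≤4≤6 ✓
Π(2lᵢ+1) = 5×9×9 = 405
triangle coeff Δ(2,4,4) = 1/13860
Σ_t [0,2]: t=0:+1/192 t=1:−1/36 t=2:+1/192 = -5/288
(3j)²=20/693 [(2 4 4; 0 0 0)], sign=-1
Σ_t [0,1]: t=0:+1/240 t=1:−1/1440 = 1/288
(3j)²=5/132 [(2 4 4; 1 -3 2)], sign=+1
⇒ 4πI² = 375/847
I = (-1)√(375/847/(4π)) = -0.18770204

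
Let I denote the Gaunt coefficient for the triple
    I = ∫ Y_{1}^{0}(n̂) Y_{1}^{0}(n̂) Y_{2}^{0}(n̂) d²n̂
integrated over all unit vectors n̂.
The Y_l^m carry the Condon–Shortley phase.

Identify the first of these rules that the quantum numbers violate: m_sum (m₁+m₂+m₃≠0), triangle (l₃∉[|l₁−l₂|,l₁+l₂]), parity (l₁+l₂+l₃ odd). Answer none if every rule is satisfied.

none

azimuthal sum: 0 + 0 + 0 = 0  ✓
0 ≤ 2 ≤ 2 (triangle on l)  ✓
L = 1 + 1 + 2 = 4 (even)  ✓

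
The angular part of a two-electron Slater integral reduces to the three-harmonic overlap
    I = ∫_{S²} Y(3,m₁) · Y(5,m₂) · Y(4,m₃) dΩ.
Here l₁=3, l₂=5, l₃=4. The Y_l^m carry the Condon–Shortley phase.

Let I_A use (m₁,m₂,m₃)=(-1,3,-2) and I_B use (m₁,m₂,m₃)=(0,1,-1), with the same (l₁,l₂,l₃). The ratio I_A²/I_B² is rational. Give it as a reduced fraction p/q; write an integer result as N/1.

l's match ⇒ only the (l;m) 3-j factors differ between A and B.
A: triangle coeff Δ(3,5,4) = 1/180180; Σ_t [2,4]: t=2:+1/5760 t=3:−1/720 t=4:+1/2304 = -1/1280; (3j)²=27/1430 [(3 5 4; -1 3 -2)], sign=-1
B: triangle coeff Δ(3,5,4) = 1/180180; Σ_t [1,3]: t=1:−1/1440 t=2:+1/192 t=3:−1/432 = 19/8640; (3j)²=361/30030 [(3 5 4; 0 1 -1)], sign=-1
I_A²/I_B² = (27/1430)/(361/30030) = 567/361

567/361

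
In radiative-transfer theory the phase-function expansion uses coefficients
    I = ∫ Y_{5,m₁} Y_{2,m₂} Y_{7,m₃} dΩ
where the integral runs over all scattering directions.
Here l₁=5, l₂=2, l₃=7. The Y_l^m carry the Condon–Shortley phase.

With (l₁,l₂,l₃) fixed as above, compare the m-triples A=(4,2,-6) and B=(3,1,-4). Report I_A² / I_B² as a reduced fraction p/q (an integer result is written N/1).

13/9

Same 5,2,7: normalisation and zero-m 3j drop out of the ratio.
A: Δ: 0! 10! 4! / 15! → 1/15015; sum: t=0:+1/8709120 = 1/8709120; 3j²(5 2 7; 4 2 -6) = Δ·Π!·Σ² = 1/21  (sign -1)
B: Δ: 0! 10! 4! / 15! → 1/15015; sum: t=0:+1/483840 = 1/483840; 3j²(5 2 7; 3 1 -4) = Δ·Π!·Σ² = 3/91  (sign -1)
I_A²/I_B² = (1/21)/(3/91) = 13/9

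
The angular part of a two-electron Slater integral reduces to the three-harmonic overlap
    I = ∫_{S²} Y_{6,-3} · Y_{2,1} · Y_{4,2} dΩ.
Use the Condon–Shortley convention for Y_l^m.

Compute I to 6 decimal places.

Checks pass: Σm=0; 12 even; l₃=4∈[4,8].
(2·6+1)(2·2+1)(2·4+1) = 585
Δ: 4! 8! 0! / 13! → 1/6435
sum: t=2:+1/2304 = 1/2304
3j²(6 2 4; 0 0 0) = Δ·Π!·Σ² = 5/143  (sign +1)
sum: t=3:−1/8640 = -1/8640
3j²(6 2 4; -3 1 2) = Δ·Π!·Σ² = 28/715  (sign -1)
combine: 4πI² = 585·5/143·28/715 = 1260/1573
take √, sign -1: I = -0.25247360

-0.252474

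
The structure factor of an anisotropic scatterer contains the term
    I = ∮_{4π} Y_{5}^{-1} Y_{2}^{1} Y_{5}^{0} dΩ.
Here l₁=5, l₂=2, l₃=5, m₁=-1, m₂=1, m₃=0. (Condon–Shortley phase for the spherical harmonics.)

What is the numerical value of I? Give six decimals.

Rules hold: Σm=0, L=12 even, 3≤5≤7.
N = 11·5·11 = 605
Δ = 2!·8!·2!/13! = 1/38610
Racah Σ t=0..2: t=0:+1/2880 t=1:−1/576 t=2:+1/2880 = -1/960
⇒ 3j(5 2 5; 0 0 0)² = 10/429, sgn +1
Racah Σ t=1..2: t=1:−1/1440 t=2:+1/1152 = 1/5760
⇒ 3j(5 2 5; -1 1 0)² = 1/858, sgn -1
4πI² = N·(3j₀)²·(3jₘ)² = 25/1521
I = -1·√(0.0164366/4π) = -0.03616600

-0.036166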